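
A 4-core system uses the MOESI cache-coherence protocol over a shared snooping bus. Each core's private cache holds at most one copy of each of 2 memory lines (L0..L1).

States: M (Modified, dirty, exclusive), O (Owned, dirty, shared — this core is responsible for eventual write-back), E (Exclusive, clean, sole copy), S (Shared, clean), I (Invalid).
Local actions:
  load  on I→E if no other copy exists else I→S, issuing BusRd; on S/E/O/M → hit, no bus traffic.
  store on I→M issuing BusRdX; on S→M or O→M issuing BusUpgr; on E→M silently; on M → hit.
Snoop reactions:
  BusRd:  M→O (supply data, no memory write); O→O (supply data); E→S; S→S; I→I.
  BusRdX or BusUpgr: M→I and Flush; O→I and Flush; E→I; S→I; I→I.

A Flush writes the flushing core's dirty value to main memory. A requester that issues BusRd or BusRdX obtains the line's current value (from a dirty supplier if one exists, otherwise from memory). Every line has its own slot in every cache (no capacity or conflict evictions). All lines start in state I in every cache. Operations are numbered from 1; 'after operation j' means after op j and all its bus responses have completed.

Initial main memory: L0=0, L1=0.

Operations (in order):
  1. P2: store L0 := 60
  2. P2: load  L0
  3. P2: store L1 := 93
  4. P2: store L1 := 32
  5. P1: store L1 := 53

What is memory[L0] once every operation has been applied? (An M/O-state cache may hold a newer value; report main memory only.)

step 1: P2: store L0 := 60  ⟶  IIMI  (L0)  txn=BusRdX  M[L0]=0
step 2: P2: load  L0  ⟶  IIMI  (L0)  txn=∅  M[L0]=0
step 3: P2: store L1 := 93  ⟶  IIMI  (L1)  txn=BusRdX  M[L1]=0
step 4: P2: store L1 := 32  ⟶  IIMI  (L1)  txn=∅  M[L1]=0
step 5: P1: store L1 := 53  ⟶  IMII  (L1)  txn=BusRdX+Flush  M[L1]=32

memory[L0] = 0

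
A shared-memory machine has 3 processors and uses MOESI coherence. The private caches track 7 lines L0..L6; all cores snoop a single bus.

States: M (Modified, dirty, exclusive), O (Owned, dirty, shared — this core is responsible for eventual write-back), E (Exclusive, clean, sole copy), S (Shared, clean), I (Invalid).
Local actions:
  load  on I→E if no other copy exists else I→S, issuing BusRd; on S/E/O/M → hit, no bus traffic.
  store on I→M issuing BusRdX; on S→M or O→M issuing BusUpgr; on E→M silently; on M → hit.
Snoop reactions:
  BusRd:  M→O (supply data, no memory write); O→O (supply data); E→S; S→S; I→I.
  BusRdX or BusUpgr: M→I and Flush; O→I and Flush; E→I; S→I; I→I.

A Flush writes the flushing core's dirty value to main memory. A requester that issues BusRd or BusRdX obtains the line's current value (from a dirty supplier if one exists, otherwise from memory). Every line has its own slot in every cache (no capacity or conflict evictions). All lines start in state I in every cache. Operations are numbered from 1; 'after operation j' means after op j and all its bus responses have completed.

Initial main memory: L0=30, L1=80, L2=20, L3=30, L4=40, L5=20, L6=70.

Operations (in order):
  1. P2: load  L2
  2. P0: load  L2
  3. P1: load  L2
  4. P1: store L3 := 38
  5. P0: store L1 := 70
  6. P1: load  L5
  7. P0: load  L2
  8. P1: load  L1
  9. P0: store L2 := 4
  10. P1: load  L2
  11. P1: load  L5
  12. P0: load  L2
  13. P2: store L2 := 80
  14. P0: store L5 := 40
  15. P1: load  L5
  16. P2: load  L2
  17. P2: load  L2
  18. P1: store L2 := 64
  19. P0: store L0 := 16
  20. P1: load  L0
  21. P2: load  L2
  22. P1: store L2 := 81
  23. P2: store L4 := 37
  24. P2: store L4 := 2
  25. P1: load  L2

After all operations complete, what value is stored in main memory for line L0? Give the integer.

  op1 P2: load  L2 → I/I/E on L2; bus BusRd; mem=20
  op2 P0: load  L2 → S/I/S on L2; bus BusRd; mem=20
  op3 P1: load  L2 → S/S/S on L2; bus BusRd; mem=20
  op4 P1: store L3 := 38 → I/M/I on L3; bus BusRdX; mem=30
  op5 P0: store L1 := 70 → M/I/I on L1; bus BusRdX; mem=80
  op6 P1: load  L5 → I/E/I on L5; bus BusRd; mem=20
  op7 P0: load  L2 → S/S/S on L2; bus (none); mem=20
  op8 P1: load  L1 → O/S/I on L1; bus BusRd; mem=80
  op9 P0: store L2 := 4 → M/I/I on L2; bus BusUpgr; mem=20
  op10 P1: load  L2 → O/S/I on L2; bus BusRd; mem=20
  op11 P1: load  L5 → I/E/I on L5; bus (none); mem=20
  op12 P0: load  L2 → O/S/I on L2; bus (none); mem=20
  op13 P2: store L2 := 80 → I/I/M on L2; bus BusRdX Flush; mem=4
  op14 P0: store L5 := 40 → M/I/I on L5; bus BusRdX; mem=20
  op15 P1: load  L5 → O/S/I on L5; bus BusRd; mem=20
  op16 P2: load  L2 → I/I/M on L2; bus (none); mem=4
  op17 P2: load  L2 → I/I/M on L2; bus (none); mem=4
  op18 P1: store L2 := 64 → I/M/I on L2; bus BusRdX Flush; mem=80
  op19 P0: store L0 := 16 → M/I/I on L0; bus BusRdX; mem=30
  op20 P1: load  L0 → O/S/I on L0; bus BusRd; mem=30
  op21 P2: load  L2 → I/O/S on L2; bus BusRd; mem=80
  op22 P1: store L2 := 81 → I/M/I on L2; bus BusUpgr; mem=80
  op23 P2: store L4 := 37 → I/I/M on L4; bus BusRdX; mem=40
  op24 P2: store L4 := 2 → I/I/M on L4; bus (none); mem=40
  op25 P1: load  L2 → I/M/I on L2; bus (none); mem=80

memory[L0] = 30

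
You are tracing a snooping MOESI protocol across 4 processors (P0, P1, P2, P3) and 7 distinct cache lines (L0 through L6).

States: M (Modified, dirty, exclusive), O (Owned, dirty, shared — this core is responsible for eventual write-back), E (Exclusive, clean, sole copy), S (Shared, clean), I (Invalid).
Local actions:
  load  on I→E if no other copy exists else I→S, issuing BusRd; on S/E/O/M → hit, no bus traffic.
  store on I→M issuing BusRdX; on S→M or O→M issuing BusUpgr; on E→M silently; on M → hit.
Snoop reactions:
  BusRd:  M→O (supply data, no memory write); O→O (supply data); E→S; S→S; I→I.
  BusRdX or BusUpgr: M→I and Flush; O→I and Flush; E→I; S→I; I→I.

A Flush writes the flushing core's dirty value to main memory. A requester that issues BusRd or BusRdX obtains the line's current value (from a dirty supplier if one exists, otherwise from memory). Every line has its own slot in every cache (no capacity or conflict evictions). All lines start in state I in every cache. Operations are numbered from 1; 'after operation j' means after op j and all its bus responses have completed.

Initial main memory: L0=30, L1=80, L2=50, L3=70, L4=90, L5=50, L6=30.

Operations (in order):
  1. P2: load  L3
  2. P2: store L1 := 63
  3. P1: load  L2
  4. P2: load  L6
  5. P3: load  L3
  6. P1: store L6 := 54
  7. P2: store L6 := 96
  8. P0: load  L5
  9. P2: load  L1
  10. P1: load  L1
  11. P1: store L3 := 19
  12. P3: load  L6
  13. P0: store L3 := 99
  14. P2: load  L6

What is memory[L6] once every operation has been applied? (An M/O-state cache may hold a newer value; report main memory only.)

memory[L6] = 54

  op1 P2: load  L3 → I/I/E/I on L3; bus BusRd; mem=70
  op2 P2: store L1 := 63 → I/I/M/I on L1; bus BusRdX; mem=80
  op3 P1: load  L2 → I/E/I/I on L2; bus BusRd; mem=50
  op4 P2: load  L6 → I/I/E/I on L6; bus BusRd; mem=30
  op5 P3: load  L3 → I/I/S/S on L3; bus BusRd; mem=70
  op6 P1: store L6 := 54 → I/M/I/I on L6; bus BusRdX; mem=30
  op7 P2: store L6 := 96 → I/I/M/I on L6; bus BusRdX Flush; mem=54
  op8 P0: load  L5 → E/I/I/I on L5; bus BusRd; mem=50
  op9 P2: load  L1 → I/I/M/I on L1; bus (none); mem=80
  op10 P1: load  L1 → I/S/O/I on L1; bus BusRd; mem=80
  op11 P1: store L3 := 19 → I/M/I/I on L3; bus BusRdX; mem=70
  op12 P3: load  L6 → I/I/O/S on L6; bus BusRd; mem=54
  op13 P0: store L3 := 99 → M/I/I/I on L3; bus BusRdX Flush; mem=19
  op14 P2: load  L6 → I/I/O/S on L6; bus (none); mem=54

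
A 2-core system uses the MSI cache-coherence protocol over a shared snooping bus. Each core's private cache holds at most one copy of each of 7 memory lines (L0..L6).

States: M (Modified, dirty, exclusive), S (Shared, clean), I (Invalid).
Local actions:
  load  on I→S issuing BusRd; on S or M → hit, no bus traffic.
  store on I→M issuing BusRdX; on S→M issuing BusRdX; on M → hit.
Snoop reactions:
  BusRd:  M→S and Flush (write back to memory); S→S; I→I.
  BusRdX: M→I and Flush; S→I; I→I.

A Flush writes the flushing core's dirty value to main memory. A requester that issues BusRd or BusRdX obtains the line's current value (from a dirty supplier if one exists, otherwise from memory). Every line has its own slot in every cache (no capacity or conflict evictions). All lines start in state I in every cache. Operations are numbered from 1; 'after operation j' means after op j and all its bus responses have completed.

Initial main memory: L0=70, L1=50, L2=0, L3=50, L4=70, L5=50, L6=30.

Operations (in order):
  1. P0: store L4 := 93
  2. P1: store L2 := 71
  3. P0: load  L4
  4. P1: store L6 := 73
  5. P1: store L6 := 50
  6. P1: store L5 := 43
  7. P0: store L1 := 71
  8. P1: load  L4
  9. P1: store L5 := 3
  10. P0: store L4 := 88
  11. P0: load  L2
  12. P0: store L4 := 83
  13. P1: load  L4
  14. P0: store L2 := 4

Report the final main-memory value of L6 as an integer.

memory[L6] = 30

  op1 P0: store L4 := 93 → M/I on L4; bus BusRdX; mem=70
  op2 P1: store L2 := 71 → I/M on L2; bus BusRdX; mem=0
  op3 P0: load  L4 → M/I on L4; bus (none); mem=70
  op4 P1: store L6 := 73 → I/M on L6; bus BusRdX; mem=30
  op5 P1: store L6 := 50 → I/M on L6; bus (none); mem=30
  op6 P1: store L5 := 43 → I/M on L5; bus BusRdX; mem=50
  op7 P0: store L1 := 71 → M/I on L1; bus BusRdX; mem=50
  op8 P1: load  L4 → S/S on L4; bus BusRd Flush; mem=93
  op9 P1: store L5 := 3 → I/M on L5; bus (none); mem=50
  op10 P0: store L4 := 88 → M/I on L4; bus BusRdX; mem=93
  op11 P0: load  L2 → S/S on L2; bus BusRd Flush; mem=71
  op12 P0: store L4 := 83 → M/I on L4; bus (none); mem=93
  op13 P1: load  L4 → S/S on L4; bus BusRd Flush; mem=83
  op14 P0: store L2 := 4 → M/I on L2; bus BusRdX; mem=71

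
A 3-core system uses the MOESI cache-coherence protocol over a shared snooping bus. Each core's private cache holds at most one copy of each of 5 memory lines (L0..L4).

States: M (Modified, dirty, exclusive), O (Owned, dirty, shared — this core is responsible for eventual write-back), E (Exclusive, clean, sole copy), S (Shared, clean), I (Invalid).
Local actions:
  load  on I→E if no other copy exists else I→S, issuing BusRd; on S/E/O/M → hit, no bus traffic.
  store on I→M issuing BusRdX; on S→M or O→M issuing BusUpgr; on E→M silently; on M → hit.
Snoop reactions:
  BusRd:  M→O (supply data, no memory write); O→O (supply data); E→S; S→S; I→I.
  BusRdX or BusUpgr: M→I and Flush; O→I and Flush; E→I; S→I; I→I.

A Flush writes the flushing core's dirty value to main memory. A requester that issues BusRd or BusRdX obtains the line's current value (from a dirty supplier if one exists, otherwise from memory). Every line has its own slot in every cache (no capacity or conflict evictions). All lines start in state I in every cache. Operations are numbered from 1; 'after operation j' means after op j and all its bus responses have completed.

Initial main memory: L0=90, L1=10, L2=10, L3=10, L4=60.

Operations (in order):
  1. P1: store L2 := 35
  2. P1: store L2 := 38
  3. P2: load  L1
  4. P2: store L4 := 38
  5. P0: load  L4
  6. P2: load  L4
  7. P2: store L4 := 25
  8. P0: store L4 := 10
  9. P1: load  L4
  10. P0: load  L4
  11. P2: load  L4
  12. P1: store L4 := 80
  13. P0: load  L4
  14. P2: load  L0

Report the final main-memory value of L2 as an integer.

memory[L2] = 10

step 1: P1: store L2 := 35  ⟶  IMI  (L2)  txn=BusRdX  M[L2]=10
step 2: P1: store L2 := 38  ⟶  IMI  (L2)  txn=∅  M[L2]=10
step 3: P2: load  L1  ⟶  IIE  (L1)  txn=BusRd  M[L1]=10
step 4: P2: store L4 := 38  ⟶  IIM  (L4)  txn=BusRdX  M[L4]=60
step 5: P0: load  L4  ⟶  SIO  (L4)  txn=BusRd  M[L4]=60
step 6: P2: load  L4  ⟶  SIO  (L4)  txn=∅  M[L4]=60
step 7: P2: store L4 := 25  ⟶  IIM  (L4)  txn=BusUpgr  M[L4]=60
step 8: P0: store L4 := 10  ⟶  MII  (L4)  txn=BusRdX+Flush  M[L4]=25
step 9: P1: load  L4  ⟶  OSI  (L4)  txn=BusRd  M[L4]=25
step 10: P0: load  L4  ⟶  OSI  (L4)  txn=∅  M[L4]=25
step 11: P2: load  L4  ⟶  OSS  (L4)  txn=BusRd  M[L4]=25
step 12: P1: store L4 := 80  ⟶  IMI  (L4)  txn=BusUpgr+Flush  M[L4]=10
step 13: P0: load  L4  ⟶  SOI  (L4)  txn=BusRd  M[L4]=10
step 14: P2: load  L0  ⟶  IIE  (L0)  txn=BusRd  M[L0]=90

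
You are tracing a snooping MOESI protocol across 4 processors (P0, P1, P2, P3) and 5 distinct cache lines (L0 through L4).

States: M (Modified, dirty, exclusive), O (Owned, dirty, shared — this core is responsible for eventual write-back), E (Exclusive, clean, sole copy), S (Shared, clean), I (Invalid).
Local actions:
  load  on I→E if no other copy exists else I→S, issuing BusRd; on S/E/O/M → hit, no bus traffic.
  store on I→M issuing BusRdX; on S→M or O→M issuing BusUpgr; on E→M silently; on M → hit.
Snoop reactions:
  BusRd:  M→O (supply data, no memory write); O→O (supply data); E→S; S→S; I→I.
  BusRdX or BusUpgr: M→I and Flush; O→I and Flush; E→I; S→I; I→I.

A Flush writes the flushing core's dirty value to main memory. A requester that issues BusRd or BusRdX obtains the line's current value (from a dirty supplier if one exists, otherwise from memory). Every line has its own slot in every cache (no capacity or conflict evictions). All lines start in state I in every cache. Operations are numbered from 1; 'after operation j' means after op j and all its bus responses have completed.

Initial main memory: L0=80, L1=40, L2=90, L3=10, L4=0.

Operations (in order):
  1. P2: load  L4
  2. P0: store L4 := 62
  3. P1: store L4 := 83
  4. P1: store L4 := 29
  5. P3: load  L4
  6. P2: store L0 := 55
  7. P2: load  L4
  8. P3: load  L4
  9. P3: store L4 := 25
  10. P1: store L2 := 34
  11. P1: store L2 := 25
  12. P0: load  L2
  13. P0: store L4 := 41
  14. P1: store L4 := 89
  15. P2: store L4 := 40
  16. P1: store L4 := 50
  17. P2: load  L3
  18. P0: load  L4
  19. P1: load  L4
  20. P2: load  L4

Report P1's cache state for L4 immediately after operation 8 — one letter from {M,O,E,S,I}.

  op1 P2: load  L4 → I/I/E/I on L4; bus BusRd; mem=0
  op2 P0: store L4 := 62 → M/I/I/I on L4; bus BusRdX; mem=0
  op3 P1: store L4 := 83 → I/M/I/I on L4; bus BusRdX Flush; mem=62
  op4 P1: store L4 := 29 → I/M/I/I on L4; bus (none); mem=62
  op5 P3: load  L4 → I/O/I/S on L4; bus BusRd; mem=62
  op6 P2: store L0 := 55 → I/I/M/I on L0; bus BusRdX; mem=80
  op7 P2: load  L4 → I/O/S/S on L4; bus BusRd; mem=62
  op8 P3: load  L4 → I/O/S/S on L4; bus (none); mem=62
  op9 P3: store L4 := 25 → I/I/I/M on L4; bus BusUpgr Flush; mem=29
  op10 P1: store L2 := 34 → I/M/I/I on L2; bus BusRdX; mem=90
  op11 P1: store L2 := 25 → I/M/I/I on L2; bus (none); mem=90
  op12 P0: load  L2 → S/O/I/I on L2; bus BusRd; mem=90
  op13 P0: store L4 := 41 → M/I/I/I on L4; bus BusRdX Flush; mem=25
  op14 P1: store L4 := 89 → I/M/I/I on L4; bus BusRdX Flush; mem=41
  op15 P2: store L4 := 40 → I/I/M/I on L4; bus BusRdX Flush; mem=89
  op16 P1: store L4 := 50 → I/M/I/I on L4; bus BusRdX Flush; mem=40
  op17 P2: load  L3 → I/I/E/I on L3; bus BusRd; mem=10
  op18 P0: load  L4 → S/O/I/I on L4; bus BusRd; mem=40
  op19 P1: load  L4 → S/O/I/I on L4; bus (none); mem=40
  op20 P2: load  L4 → S/O/S/I on L4; bus BusRd; mem=40

state = O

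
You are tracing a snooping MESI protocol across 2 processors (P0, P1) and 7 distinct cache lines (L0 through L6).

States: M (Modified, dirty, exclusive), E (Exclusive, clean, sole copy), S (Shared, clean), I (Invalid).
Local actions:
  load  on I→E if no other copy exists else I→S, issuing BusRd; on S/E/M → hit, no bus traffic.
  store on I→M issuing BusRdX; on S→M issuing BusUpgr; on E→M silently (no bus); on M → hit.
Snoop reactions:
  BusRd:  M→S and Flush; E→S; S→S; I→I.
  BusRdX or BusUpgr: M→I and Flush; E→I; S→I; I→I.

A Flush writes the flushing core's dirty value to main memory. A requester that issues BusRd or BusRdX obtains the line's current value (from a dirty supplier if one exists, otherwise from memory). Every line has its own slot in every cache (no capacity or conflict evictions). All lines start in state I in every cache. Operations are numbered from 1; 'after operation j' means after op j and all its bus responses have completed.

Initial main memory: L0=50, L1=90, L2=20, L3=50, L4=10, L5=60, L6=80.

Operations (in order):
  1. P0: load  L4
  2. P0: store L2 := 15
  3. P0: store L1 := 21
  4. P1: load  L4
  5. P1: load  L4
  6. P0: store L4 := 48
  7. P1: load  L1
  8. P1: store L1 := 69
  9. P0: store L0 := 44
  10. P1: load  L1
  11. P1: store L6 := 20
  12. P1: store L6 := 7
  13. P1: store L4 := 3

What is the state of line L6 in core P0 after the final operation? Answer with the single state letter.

1. P0: load  L4  bus=[BusRd]  L4: P0=E P1=I  mem[L4]=10
2. P0: store L2 := 15  bus=[BusRdX]  L2: P0=M P1=I  mem[L2]=20
3. P0: store L1 := 21  bus=[BusRdX]  L1: P0=M P1=I  mem[L1]=90
4. P1: load  L4  bus=[BusRd]  L4: P0=S P1=S  mem[L4]=10
5. P1: load  L4  bus=[-]  L4: P0=S P1=S  mem[L4]=10
6. P0: store L4 := 48  bus=[BusUpgr]  L4: P0=M P1=I  mem[L4]=10
7. P1: load  L1  bus=[BusRd,Flush]  L1: P0=S P1=S  mem[L1]=21
8. P1: store L1 := 69  bus=[BusUpgr]  L1: P0=I P1=M  mem[L1]=21
9. P0: store L0 := 44  bus=[BusRdX]  L0: P0=M P1=I  mem[L0]=50
10. P1: load  L1  bus=[-]  L1: P0=I P1=M  mem[L1]=21
11. P1: store L6 := 20  bus=[BusRdX]  L6: P0=I P1=M  mem[L6]=80
12. P1: store L6 := 7  bus=[-]  L6: P0=I P1=M  mem[L6]=80
13. P1: store L4 := 3  bus=[BusRdX,Flush]  L4: P0=I P1=M  mem[L4]=48

state = I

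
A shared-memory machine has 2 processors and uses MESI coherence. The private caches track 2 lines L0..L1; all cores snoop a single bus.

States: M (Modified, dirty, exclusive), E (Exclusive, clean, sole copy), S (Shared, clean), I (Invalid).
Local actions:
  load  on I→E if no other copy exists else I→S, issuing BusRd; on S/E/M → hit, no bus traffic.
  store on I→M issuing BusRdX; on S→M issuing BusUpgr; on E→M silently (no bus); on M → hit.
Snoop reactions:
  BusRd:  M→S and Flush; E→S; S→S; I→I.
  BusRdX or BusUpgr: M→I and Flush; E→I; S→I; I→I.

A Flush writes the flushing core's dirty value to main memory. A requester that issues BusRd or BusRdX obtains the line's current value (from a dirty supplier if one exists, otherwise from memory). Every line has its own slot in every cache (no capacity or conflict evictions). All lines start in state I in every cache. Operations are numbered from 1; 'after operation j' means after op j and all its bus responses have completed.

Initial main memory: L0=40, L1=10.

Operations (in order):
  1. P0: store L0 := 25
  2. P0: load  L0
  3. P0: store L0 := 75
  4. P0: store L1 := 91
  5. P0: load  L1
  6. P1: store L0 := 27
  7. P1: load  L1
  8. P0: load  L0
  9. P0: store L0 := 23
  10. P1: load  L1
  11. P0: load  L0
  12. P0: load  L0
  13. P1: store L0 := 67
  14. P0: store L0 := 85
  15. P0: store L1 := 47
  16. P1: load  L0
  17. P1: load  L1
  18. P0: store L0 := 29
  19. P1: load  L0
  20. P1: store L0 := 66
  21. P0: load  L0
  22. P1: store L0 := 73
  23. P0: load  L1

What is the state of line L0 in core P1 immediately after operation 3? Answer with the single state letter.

[1] P0: store L0 := 25 | P0:M(25), P1:I | bus: BusRdX
[2] P0: load  L0 | P0:M(25), P1:I | bus: none
[3] P0: store L0 := 75 | P0:M(75), P1:I | bus: none
[4] P0: store L1 := 91 | P0:M(91), P1:I | bus: BusRdX
[5] P0: load  L1 | P0:M(91), P1:I | bus: none
[6] P1: store L0 := 27 | P0:I, P1:M(27) | bus: BusRdX,Flush
[7] P1: load  L1 | P0:S(91), P1:S(91) | bus: BusRd,Flush
[8] P0: load  L0 | P0:S(27), P1:S(27) | bus: BusRd,Flush
[9] P0: store L0 := 23 | P0:M(23), P1:I | bus: BusUpgr
[10] P1: load  L1 | P0:S(91), P1:S(91) | bus: none
[11] P0: load  L0 | P0:M(23), P1:I | bus: none
[12] P0: load  L0 | P0:M(23), P1:I | bus: none
[13] P1: store L0 := 67 | P0:I, P1:M(67) | bus: BusRdX,Flush
[14] P0: store L0 := 85 | P0:M(85), P1:I | bus: BusRdX,Flush
[15] P0: store L1 := 47 | P0:M(47), P1:I | bus: BusUpgr
[16] P1: load  L0 | P0:S(85), P1:S(85) | bus: BusRd,Flush
[17] P1: load  L1 | P0:S(47), P1:S(47) | bus: BusRd,Flush
[18] P0: store L0 := 29 | P0:M(29), P1:I | bus: BusUpgr
[19] P1: load  L0 | P0:S(29), P1:S(29) | bus: BusRd,Flush
[20] P1: store L0 := 66 | P0:I, P1:M(66) | bus: BusUpgr
[21] P0: load  L0 | P0:S(66), P1:S(66) | bus: BusRd,Flush
[22] P1: store L0 := 73 | P0:I, P1:M(73) | bus: BusUpgr
[23] P0: load  L1 | P0:S(47), P1:S(47) | bus: none

state = I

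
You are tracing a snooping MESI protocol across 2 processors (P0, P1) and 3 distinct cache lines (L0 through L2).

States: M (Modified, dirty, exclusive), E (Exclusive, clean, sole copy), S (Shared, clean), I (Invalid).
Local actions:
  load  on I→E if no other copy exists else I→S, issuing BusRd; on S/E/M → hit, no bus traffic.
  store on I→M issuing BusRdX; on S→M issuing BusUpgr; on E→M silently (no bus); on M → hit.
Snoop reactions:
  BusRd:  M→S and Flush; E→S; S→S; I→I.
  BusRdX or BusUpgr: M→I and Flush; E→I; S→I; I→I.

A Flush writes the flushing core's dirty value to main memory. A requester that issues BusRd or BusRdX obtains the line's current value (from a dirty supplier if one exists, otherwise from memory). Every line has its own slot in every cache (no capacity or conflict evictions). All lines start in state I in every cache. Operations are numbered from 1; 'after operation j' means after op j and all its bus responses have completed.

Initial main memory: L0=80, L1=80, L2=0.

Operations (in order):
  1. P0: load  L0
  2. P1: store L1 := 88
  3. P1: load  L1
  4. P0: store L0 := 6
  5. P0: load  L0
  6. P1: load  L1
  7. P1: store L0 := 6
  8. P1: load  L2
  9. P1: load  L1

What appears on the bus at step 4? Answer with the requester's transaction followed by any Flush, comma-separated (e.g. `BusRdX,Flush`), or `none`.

step 1: P0: load  L0  ⟶  EI  (L0)  txn=BusRd  M[L0]=80
step 2: P1: store L1 := 88  ⟶  IM  (L1)  txn=BusRdX  M[L1]=80
step 3: P1: load  L1  ⟶  IM  (L1)  txn=∅  M[L1]=80
step 4: P0: store L0 := 6  ⟶  MI  (L0)  txn=∅  M[L0]=80
step 5: P0: load  L0  ⟶  MI  (L0)  txn=∅  M[L0]=80
step 6: P1: load  L1  ⟶  IM  (L1)  txn=∅  M[L1]=80
step 7: P1: store L0 := 6  ⟶  IM  (L0)  txn=BusRdX+Flush  M[L0]=6
step 8: P1: load  L2  ⟶  IE  (L2)  txn=BusRd  M[L2]=0
step 9: P1: load  L1  ⟶  IM  (L1)  txn=∅  M[L1]=80

bus = none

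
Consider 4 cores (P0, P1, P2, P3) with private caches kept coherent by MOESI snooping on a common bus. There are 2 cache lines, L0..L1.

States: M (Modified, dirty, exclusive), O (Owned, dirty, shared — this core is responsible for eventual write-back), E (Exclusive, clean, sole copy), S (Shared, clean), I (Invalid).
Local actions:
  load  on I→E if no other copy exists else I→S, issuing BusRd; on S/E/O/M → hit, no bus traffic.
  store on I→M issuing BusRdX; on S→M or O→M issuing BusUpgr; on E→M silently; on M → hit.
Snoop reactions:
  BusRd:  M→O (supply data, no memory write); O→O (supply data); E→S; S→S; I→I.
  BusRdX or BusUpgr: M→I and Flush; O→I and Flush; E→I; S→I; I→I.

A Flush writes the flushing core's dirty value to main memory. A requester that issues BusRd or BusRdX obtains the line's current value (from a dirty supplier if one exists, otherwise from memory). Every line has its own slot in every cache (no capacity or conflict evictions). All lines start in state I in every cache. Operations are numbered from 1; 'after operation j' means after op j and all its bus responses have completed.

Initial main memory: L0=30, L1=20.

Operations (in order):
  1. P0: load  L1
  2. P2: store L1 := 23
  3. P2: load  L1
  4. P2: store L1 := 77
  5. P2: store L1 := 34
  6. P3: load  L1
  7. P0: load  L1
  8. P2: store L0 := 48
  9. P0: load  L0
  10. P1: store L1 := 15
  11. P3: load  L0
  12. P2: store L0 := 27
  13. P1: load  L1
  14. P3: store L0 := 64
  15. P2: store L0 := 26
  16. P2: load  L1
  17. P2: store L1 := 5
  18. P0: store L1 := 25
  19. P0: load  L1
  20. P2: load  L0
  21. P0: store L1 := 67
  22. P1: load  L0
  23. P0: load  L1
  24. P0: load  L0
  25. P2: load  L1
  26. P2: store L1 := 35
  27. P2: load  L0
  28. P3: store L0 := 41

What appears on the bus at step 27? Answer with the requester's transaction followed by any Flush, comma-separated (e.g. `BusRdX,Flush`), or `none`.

bus = none

1. P0: load  L1  bus=[BusRd]  L1: P0=E P1=I P2=I P3=I  mem[L1]=20
2. P2: store L1 := 23  bus=[BusRdX]  L1: P0=I P1=I P2=M P3=I  mem[L1]=20
3. P2: load  L1  bus=[-]  L1: P0=I P1=I P2=M P3=I  mem[L1]=20
4. P2: store L1 := 77  bus=[-]  L1: P0=I P1=I P2=M P3=I  mem[L1]=20
5. P2: store L1 := 34  bus=[-]  L1: P0=I P1=I P2=M P3=I  mem[L1]=20
6. P3: load  L1  bus=[BusRd]  L1: P0=I P1=I P2=O P3=S  mem[L1]=20
7. P0: load  L1  bus=[BusRd]  L1: P0=S P1=I P2=O P3=S  mem[L1]=20
8. P2: store L0 := 48  bus=[BusRdX]  L0: P0=I P1=I P2=M P3=I  mem[L0]=30
9. P0: load  L0  bus=[BusRd]  L0: P0=S P1=I P2=O P3=I  mem[L0]=30
10. P1: store L1 := 15  bus=[BusRdX,Flush]  L1: P0=I P1=M P2=I P3=I  mem[L1]=34
11. P3: load  L0  bus=[BusRd]  L0: P0=S P1=I P2=O P3=S  mem[L0]=30
12. P2: store L0 := 27  bus=[BusUpgr]  L0: P0=I P1=I P2=M P3=I  mem[L0]=30
13. P1: load  L1  bus=[-]  L1: P0=I P1=M P2=I P3=I  mem[L1]=34
14. P3: store L0 := 64  bus=[BusRdX,Flush]  L0: P0=I P1=I P2=I P3=M  mem[L0]=27
15. P2: store L0 := 26  bus=[BusRdX,Flush]  L0: P0=I P1=I P2=M P3=I  mem[L0]=64
16. P2: load  L1  bus=[BusRd]  L1: P0=I P1=O P2=S P3=I  mem[L1]=34
17. P2: store L1 := 5  bus=[BusUpgr,Flush]  L1: P0=I P1=I P2=M P3=I  mem[L1]=15
18. P0: store L1 := 25  bus=[BusRdX,Flush]  L1: P0=M P1=I P2=I P3=I  mem[L1]=5
19. P0: load  L1  bus=[-]  L1: P0=M P1=I P2=I P3=I  mem[L1]=5
20. P2: load  L0  bus=[-]  L0: P0=I P1=I P2=M P3=I  mem[L0]=64
21. P0: store L1 := 67  bus=[-]  L1: P0=M P1=I P2=I P3=I  mem[L1]=5
22. P1: load  L0  bus=[BusRd]  L0: P0=I P1=S P2=O P3=I  mem[L0]=64
23. P0: load  L1  bus=[-]  L1: P0=M P1=I P2=I P3=I  mem[L1]=5
24. P0: load  L0  bus=[BusRd]  L0: P0=S P1=S P2=O P3=I  mem[L0]=64
25. P2: load  L1  bus=[BusRd]  L1: P0=O P1=I P2=S P3=I  mem[L1]=5
26. P2: store L1 := 35  bus=[BusUpgr,Flush]  L1: P0=I P1=I P2=M P3=I  mem[L1]=67
27. P2: load  L0  bus=[-]  L0: P0=S P1=S P2=O P3=I  mem[L0]=64
28. P3: store L0 := 41  bus=[BusRdX,Flush]  L0: P0=I P1=I P2=I P3=M  mem[L0]=26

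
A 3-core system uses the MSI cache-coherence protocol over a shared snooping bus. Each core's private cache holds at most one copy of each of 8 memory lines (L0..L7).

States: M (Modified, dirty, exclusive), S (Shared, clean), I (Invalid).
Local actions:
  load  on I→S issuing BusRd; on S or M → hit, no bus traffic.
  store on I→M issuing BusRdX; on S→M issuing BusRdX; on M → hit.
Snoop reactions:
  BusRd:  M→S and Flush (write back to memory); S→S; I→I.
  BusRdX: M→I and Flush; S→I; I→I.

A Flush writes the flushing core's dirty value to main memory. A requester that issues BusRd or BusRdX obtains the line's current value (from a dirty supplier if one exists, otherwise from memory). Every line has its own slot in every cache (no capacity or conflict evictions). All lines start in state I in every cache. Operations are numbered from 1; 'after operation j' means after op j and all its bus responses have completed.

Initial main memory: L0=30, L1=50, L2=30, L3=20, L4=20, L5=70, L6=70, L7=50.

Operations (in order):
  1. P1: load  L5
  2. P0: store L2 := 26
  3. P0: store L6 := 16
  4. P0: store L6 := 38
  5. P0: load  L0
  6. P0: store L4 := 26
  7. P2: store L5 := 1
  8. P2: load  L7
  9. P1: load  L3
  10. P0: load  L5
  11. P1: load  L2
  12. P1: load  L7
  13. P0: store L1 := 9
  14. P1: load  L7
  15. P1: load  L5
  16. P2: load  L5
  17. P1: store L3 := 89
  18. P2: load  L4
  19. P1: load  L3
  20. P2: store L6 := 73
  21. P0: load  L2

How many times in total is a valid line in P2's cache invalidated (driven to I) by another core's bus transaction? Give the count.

invalidations = 0

  op1 P1: load  L5 → I/S/I on L5; bus BusRd; mem=70
  op2 P0: store L2 := 26 → M/I/I on L2; bus BusRdX; mem=30
  op3 P0: store L6 := 16 → M/I/I on L6; bus BusRdX; mem=70
  op4 P0: store L6 := 38 → M/I/I on L6; bus (none); mem=70
  op5 P0: load  L0 → S/I/I on L0; bus BusRd; mem=30
  op6 P0: store L4 := 26 → M/I/I on L4; bus BusRdX; mem=20
  op7 P2: store L5 := 1 → I/I/M on L5; bus BusRdX; mem=70
  op8 P2: load  L7 → I/I/S on L7; bus BusRd; mem=50
  op9 P1: load  L3 → I/S/I on L3; bus BusRd; mem=20
  op10 P0: load  L5 → S/I/S on L5; bus BusRd Flush; mem=1
  op11 P1: load  L2 → S/S/I on L2; bus BusRd Flush; mem=26
  op12 P1: load  L7 → I/S/S on L7; bus BusRd; mem=50
  op13 P0: store L1 := 9 → M/I/I on L1; bus BusRdX; mem=50
  op14 P1: load  L7 → I/S/S on L7; bus (none); mem=50
  op15 P1: load  L5 → S/S/S on L5; bus BusRd; mem=1
  op16 P2: load  L5 → S/S/S on L5; bus (none); mem=1
  op17 P1: store L3 := 89 → I/M/I on L3; bus BusRdX; mem=20
  op18 P2: load  L4 → S/I/S on L4; bus BusRd Flush; mem=26
  op19 P1: load  L3 → I/M/I on L3; bus (none); mem=20
  op20 P2: store L6 := 73 → I/I/M on L6; bus BusRdX Flush; mem=38
  op21 P0: load  L2 → S/S/I on L2; bus (none); mem=26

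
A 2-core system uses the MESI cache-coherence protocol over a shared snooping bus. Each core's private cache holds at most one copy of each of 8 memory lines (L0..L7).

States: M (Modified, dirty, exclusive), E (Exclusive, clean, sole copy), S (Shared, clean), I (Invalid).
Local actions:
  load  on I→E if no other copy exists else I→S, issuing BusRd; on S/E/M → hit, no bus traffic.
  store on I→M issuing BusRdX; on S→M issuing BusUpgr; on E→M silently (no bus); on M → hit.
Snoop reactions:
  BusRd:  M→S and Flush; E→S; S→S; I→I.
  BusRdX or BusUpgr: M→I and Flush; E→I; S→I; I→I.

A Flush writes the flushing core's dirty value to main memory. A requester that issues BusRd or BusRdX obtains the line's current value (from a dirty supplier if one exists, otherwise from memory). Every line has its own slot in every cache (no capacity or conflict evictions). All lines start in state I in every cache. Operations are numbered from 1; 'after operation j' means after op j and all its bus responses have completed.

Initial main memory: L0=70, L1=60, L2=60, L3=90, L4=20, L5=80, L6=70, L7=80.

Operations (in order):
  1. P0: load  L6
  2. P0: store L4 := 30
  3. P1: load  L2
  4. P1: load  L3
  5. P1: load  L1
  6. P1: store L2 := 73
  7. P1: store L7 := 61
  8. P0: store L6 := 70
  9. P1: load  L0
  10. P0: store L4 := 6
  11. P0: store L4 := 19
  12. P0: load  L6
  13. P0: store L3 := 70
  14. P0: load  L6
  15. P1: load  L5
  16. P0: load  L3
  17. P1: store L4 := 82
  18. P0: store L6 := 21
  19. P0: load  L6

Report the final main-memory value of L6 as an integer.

  op1 P0: load  L6 → E/I on L6; bus BusRd; mem=70
  op2 P0: store L4 := 30 → M/I on L4; bus BusRdX; mem=20
  op3 P1: load  L2 → I/E on L2; bus BusRd; mem=60
  op4 P1: load  L3 → I/E on L3; bus BusRd; mem=90
  op5 P1: load  L1 → I/E on L1; bus BusRd; mem=60
  op6 P1: store L2 := 73 → I/M on L2; bus (none); mem=60
  op7 P1: store L7 := 61 → I/M on L7; bus BusRdX; mem=80
  op8 P0: store L6 := 70 → M/I on L6; bus (none); mem=70
  op9 P1: load  L0 → I/E on L0; bus BusRd; mem=70
  op10 P0: store L4 := 6 → M/I on L4; bus (none); mem=20
  op11 P0: store L4 := 19 → M/I on L4; bus (none); mem=20
  op12 P0: load  L6 → M/I on L6; bus (none); mem=70
  op13 P0: store L3 := 70 → M/I on L3; bus BusRdX; mem=90
  op14 P0: load  L6 → M/I on L6; bus (none); mem=70
  op15 P1: load  L5 → I/E on L5; bus BusRd; mem=80
  op16 P0: load  L3 → M/I on L3; bus (none); mem=90
  op17 P1: store L4 := 82 → I/M on L4; bus BusRdX Flush; mem=19
  op18 P0: store L6 := 21 → M/I on L6; bus (none); mem=70
  op19 P0: load  L6 → M/I on L6; bus (none); mem=70

memory[L6] = 70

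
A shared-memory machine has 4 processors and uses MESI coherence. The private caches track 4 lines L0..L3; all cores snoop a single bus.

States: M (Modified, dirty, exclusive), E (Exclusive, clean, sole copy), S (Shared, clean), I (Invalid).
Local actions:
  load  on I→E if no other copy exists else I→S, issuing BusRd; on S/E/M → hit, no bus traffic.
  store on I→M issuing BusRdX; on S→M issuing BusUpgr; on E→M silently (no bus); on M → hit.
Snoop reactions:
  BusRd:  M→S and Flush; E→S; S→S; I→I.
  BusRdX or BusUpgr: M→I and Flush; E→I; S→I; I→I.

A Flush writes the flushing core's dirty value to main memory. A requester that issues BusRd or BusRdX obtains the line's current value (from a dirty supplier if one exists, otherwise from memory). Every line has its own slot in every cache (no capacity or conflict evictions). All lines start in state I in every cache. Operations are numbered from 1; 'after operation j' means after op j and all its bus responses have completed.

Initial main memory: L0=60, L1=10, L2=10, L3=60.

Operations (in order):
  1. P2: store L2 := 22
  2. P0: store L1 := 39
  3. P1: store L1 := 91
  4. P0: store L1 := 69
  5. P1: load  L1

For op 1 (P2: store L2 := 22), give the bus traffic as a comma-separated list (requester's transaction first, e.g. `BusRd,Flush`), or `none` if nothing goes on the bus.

[1] P2: store L2 := 22 | P0:I, P1:I, P2:M(22), P3:I | bus: BusRdX
[2] P0: store L1 := 39 | P0:M(39), P1:I, P2:I, P3:I | bus: BusRdX
[3] P1: store L1 := 91 | P0:I, P1:M(91), P2:I, P3:I | bus: BusRdX,Flush
[4] P0: store L1 := 69 | P0:M(69), P1:I, P2:I, P3:I | bus: BusRdX,Flush
[5] P1: load  L1 | P0:S(69), P1:S(69), P2:I, P3:I | bus: BusRd,Flush

bus = BusRdX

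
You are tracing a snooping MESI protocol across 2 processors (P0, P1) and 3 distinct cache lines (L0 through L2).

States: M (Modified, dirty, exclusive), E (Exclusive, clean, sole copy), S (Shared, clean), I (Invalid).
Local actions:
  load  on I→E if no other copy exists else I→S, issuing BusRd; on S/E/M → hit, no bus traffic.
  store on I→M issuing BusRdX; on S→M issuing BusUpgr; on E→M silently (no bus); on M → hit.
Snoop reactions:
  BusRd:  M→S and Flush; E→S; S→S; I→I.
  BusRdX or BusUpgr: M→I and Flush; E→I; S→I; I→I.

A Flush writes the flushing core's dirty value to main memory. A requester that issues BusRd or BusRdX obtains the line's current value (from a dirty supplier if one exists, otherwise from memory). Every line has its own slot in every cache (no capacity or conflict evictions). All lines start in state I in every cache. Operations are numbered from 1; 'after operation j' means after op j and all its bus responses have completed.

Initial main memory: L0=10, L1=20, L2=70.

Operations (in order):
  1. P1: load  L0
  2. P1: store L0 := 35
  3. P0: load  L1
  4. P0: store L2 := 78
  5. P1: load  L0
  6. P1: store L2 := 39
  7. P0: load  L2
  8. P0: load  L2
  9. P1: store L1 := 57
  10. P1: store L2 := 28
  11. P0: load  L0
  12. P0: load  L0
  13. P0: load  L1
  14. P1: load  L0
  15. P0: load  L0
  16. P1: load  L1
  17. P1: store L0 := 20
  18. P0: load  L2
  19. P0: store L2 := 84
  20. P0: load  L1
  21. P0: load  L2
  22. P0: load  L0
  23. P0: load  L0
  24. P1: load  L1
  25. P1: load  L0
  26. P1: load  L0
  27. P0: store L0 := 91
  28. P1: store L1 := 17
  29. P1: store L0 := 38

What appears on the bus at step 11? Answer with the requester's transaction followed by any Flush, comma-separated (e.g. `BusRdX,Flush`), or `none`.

bus = BusRd,Flush

step 1: P1: load  L0  ⟶  IE  (L0)  txn=BusRd  M[L0]=10
step 2: P1: store L0 := 35  ⟶  IM  (L0)  txn=∅  M[L0]=10
step 3: P0: load  L1  ⟶  EI  (L1)  txn=BusRd  M[L1]=20
step 4: P0: store L2 := 78  ⟶  MI  (L2)  txn=BusRdX  M[L2]=70
step 5: P1: load  L0  ⟶  IM  (L0)  txn=∅  M[L0]=10
step 6: P1: store L2 := 39  ⟶  IM  (L2)  txn=BusRdX+Flush  M[L2]=78
step 7: P0: load  L2  ⟶  SS  (L2)  txn=BusRd+Flush  M[L2]=39
step 8: P0: load  L2  ⟶  SS  (L2)  txn=∅  M[L2]=39
step 9: P1: store L1 := 57  ⟶  IM  (L1)  txn=BusRdX  M[L1]=20
step 10: P1: store L2 := 28  ⟶  IM  (L2)  txn=BusUpgr  M[L2]=39
step 11: P0: load  L0  ⟶  SS  (L0)  txn=BusRd+Flush  M[L0]=35
step 12: P0: load  L0  ⟶  SS  (L0)  txn=∅  M[L0]=35
step 13: P0: load  L1  ⟶  SS  (L1)  txn=BusRd+Flush  M[L1]=57
step 14: P1: load  L0  ⟶  SS  (L0)  txn=∅  M[L0]=35
step 15: P0: load  L0  ⟶  SS  (L0)  txn=∅  M[L0]=35
step 16: P1: load  L1  ⟶  SS  (L1)  txn=∅  M[L1]=57
step 17: P1: store L0 := 20  ⟶  IM  (L0)  txn=BusUpgr  M[L0]=35
step 18: P0: load  L2  ⟶  SS  (L2)  txn=BusRd+Flush  M[L2]=28
step 19: P0: store L2 := 84  ⟶  MI  (L2)  txn=BusUpgr  M[L2]=28
step 20: P0: load  L1  ⟶  SS  (L1)  txn=∅  M[L1]=57
step 21: P0: load  L2  ⟶  MI  (L2)  txn=∅  M[L2]=28
step 22: P0: load  L0  ⟶  SS  (L0)  txn=BusRd+Flush  M[L0]=20
step 23: P0: load  L0  ⟶  SS  (L0)  txn=∅  M[L0]=20
step 24: P1: load  L1  ⟶  SS  (L1)  txn=∅  M[L1]=57
step 25: P1: load  L0  ⟶  SS  (L0)  txn=∅  M[L0]=20
step 26: P1: load  L0  ⟶  SS  (L0)  txn=∅  M[L0]=20
step 27: P0: store L0 := 91  ⟶  MI  (L0)  txn=BusUpgr  M[L0]=20
step 28: P1: store L1 := 17  ⟶  IM  (L1)  txn=BusUpgr  M[L1]=57
step 29: P1: store L0 := 38  ⟶  IM  (L0)  txn=BusRdX+Flush  M[L0]=91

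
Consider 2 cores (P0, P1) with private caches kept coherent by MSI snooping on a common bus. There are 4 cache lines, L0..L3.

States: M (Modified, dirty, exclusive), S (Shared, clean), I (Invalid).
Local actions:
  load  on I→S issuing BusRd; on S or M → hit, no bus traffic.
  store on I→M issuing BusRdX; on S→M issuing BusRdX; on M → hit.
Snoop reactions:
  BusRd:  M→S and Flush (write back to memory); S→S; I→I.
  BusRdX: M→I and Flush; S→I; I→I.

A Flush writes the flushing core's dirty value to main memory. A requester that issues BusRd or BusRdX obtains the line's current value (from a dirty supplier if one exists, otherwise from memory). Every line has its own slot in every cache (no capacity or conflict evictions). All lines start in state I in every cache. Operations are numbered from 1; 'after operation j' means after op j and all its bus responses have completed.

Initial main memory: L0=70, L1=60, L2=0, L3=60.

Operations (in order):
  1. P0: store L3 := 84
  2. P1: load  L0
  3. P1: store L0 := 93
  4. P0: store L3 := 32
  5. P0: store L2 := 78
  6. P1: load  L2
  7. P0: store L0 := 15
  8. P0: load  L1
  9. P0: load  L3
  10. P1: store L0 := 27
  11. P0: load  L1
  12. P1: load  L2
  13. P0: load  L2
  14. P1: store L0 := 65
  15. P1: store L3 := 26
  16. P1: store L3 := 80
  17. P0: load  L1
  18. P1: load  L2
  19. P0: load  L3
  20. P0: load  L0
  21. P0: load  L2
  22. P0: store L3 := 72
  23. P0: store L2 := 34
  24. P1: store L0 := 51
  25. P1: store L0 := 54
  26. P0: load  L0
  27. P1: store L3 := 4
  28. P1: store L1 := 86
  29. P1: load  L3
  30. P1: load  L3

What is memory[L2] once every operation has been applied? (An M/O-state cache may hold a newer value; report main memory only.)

memory[L2] = 78

  op1 P0: store L3 := 84 → M/I on L3; bus BusRdX; mem=60
  op2 P1: load  L0 → I/S on L0; bus BusRd; mem=70
  op3 P1: store L0 := 93 → I/M on L0; bus BusRdX; mem=70
  op4 P0: store L3 := 32 → M/I on L3; bus (none); mem=60
  op5 P0: store L2 := 78 → M/I on L2; bus BusRdX; mem=0
  op6 P1: load  L2 → S/S on L2; bus BusRd Flush; mem=78
  op7 P0: store L0 := 15 → M/I on L0; bus BusRdX Flush; mem=93
  op8 P0: load  L1 → S/I on L1; bus BusRd; mem=60
  op9 P0: load  L3 → M/I on L3; bus (none); mem=60
  op10 P1: store L0 := 27 → I/M on L0; bus BusRdX Flush; mem=15
  op11 P0: load  L1 → S/I on L1; bus (none); mem=60
  op12 P1: load  L2 → S/S on L2; bus (none); mem=78
  op13 P0: load  L2 → S/S on L2; bus (none); mem=78
  op14 P1: store L0 := 65 → I/M on L0; bus (none); mem=15
  op15 P1: store L3 := 26 → I/M on L3; bus BusRdX Flush; mem=32
  op16 P1: store L3 := 80 → I/M on L3; bus (none); mem=32
  op17 P0: load  L1 → S/I on L1; bus (none); mem=60
  op18 P1: load  L2 → S/S on L2; bus (none); mem=78
  op19 P0: load  L3 → S/S on L3; bus BusRd Flush; mem=80
  op20 P0: load  L0 → S/S on L0; bus BusRd Flush; mem=65
  op21 P0: load  L2 → S/S on L2; bus (none); mem=78
  op22 P0: store L3 := 72 → M/I on L3; bus BusRdX; mem=80
  op23 P0: store L2 := 34 → M/I on L2; bus BusRdX; mem=78
  op24 P1: store L0 := 51 → I/M on L0; bus BusRdX; mem=65
  op25 P1: store L0 := 54 → I/M on L0; bus (none); mem=65
  op26 P0: load  L0 → S/S on L0; bus BusRd Flush; mem=54
  op27 P1: store L3 := 4 → I/M on L3; bus BusRdX Flush; mem=72
  op28 P1: store L1 := 86 → I/M on L1; bus BusRdX; mem=60
  op29 P1: load  L3 → I/M on L3; bus (none); mem=72
  op30 P1: load  L3 → I/M on L3; bus (none); mem=72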